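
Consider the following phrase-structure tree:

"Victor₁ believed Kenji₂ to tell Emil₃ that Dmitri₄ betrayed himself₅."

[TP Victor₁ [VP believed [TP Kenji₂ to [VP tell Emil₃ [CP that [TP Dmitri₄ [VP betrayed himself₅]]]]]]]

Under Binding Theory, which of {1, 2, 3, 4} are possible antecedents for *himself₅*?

{4}

*himself* is an anaphor, so Principle A applies: it must be bound in its binding domain.
Binding domain of *himself₅*: the embedded TP, whose subject is Dmitri₄.
*Victor₁* c-commands the anaphor but is outside its binding domain → cannot satisfy Principle A.
*Kenji₂* c-commands the anaphor but is outside its binding domain → cannot satisfy Principle A.
*Emil₃* c-commands the anaphor but is outside its binding domain → cannot satisfy Principle A.
*Dmitri₄* c-commands the anaphor within its binding domain → licit binder.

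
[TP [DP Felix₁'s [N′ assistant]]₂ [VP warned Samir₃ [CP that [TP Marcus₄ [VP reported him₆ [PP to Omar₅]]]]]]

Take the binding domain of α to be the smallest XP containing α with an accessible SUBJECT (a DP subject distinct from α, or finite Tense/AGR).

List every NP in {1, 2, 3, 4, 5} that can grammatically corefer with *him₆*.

{1, 2, 3}

*him* is a pronoun, so Principle B applies: it must be free in its binding domain.
Binding domain of *him₆*: the embedded TP, whose subject is Marcus₄.
*Felix₁* and the pronoun do not c-command one another → neither Principle B nor Principle C is at stake; coindexation permitted.
*[Felix₁'s assistant]₂* c-commands the pronoun but from outside its binding domain, and is not c-commanded by it → coindexation permitted.
*Samir₃* c-commands the pronoun but from outside its binding domain, and is not c-commanded by it → coindexation permitted.
*Marcus₄* c-commands the pronoun within its binding domain → coindexation would violate Principle B.
*Omar₅*: the pronoun c-commands this R-expression → coindexation would violate Principle C on *Omar₅*.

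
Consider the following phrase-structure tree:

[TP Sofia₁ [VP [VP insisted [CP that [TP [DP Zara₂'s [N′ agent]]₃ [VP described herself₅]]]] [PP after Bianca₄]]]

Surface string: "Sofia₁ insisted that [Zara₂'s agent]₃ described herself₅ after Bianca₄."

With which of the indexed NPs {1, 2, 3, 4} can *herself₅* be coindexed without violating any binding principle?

*herself* is an anaphor, so Principle A applies: it must be bound in its binding domain.
Binding domain of *herself₅*: the embedded TP, whose subject is [Zara₂'s agent]₃.
*Sofia₁* c-commands the anaphor but is outside its binding domain → cannot satisfy Principle A.
*Zara₂* does not c-command the anaphor → cannot bind it.
*[Zara₂'s agent]₃* c-commands the anaphor within its binding domain → licit binder.
*Bianca₄* does not c-command the anaphor → cannot bind it.

{3}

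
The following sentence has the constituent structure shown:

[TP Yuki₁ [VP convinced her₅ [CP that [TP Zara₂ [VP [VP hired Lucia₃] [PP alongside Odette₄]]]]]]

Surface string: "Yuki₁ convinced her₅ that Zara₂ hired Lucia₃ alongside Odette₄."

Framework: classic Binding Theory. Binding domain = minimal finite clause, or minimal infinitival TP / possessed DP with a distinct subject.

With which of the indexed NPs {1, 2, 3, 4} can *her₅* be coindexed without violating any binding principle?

*her* is a pronoun, so Principle B applies: it must be free in its binding domain.
Binding domain of *her₅*: the matrix TP, whose subject is Yuki₁.
*Yuki₁* c-commands the pronoun within its binding domain → coindexation would violate Principle B.
*Zara₂*: the pronoun c-commands this R-expression → coindexation would violate Principle C on *Zara₂*.
*Lucia₃*: the pronoun c-commands this R-expression → coindexation would violate Principle C on *Lucia₃*.
*Odette₄*: the pronoun c-commands this R-expression → coindexation would violate Principle C on *Odette₄*.

none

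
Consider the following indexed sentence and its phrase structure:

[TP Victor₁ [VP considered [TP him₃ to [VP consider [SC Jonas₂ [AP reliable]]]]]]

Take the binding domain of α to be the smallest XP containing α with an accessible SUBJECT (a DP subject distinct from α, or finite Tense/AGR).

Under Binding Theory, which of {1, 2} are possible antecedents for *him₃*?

none

*him* is a pronoun, so Principle B applies: it must be free in its binding domain.
Binding domain of *him₃*: the matrix TP, whose subject is Victor₁.
*Victor₁* c-commands the pronoun within its binding domain → coindexation would violate Principle B.
*Jonas₂*: the pronoun c-commands this R-expression → coindexation would violate Principle C on *Jonas₂*.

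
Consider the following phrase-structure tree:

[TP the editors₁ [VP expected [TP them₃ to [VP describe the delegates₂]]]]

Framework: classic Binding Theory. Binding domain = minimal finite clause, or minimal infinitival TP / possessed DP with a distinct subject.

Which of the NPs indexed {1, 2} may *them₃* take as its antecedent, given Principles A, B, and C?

none

*them* is a pronoun, so Principle B applies: it must be free in its binding domain.
Binding domain of *them₃*: the matrix TP, whose subject is the editors₁.
*the editors₁* c-commands the pronoun within its binding domain → coindexation would violate Principle B.
*the delegates₂*: the pronoun c-commands this R-expression → coindexation would violate Principle C on *the delegates₂*.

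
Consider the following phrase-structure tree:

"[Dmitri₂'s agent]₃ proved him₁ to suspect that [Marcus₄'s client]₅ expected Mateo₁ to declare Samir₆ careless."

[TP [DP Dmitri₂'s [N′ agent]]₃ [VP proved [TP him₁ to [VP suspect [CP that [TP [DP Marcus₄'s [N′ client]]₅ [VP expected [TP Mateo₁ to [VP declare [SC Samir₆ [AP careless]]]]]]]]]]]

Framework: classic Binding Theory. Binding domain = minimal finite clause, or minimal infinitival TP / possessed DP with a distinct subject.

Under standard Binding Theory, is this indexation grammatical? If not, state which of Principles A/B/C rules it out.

The two coindexed NPs are *him₁* and *Mateo₁*.
*Mateo₁* is an R-expression. Principle C requires it to be free everywhere.
*him₁* c-commands it and carries the same index.
The R-expression is bound → Principle C violation.

Principle C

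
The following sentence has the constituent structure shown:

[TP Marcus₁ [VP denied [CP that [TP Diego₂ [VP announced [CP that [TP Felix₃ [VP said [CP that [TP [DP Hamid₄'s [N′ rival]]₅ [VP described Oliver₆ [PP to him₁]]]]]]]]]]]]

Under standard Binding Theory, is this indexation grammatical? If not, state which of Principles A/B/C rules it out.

The two coindexed NPs are *Marcus₁* and *him₁*.
*him₁* is a pronoun; its binding domain is the embedded TP, whose subject is [Hamid₄'s rival]₅. Within that domain it is c-commanded only by *[Hamid₄'s rival]₅*, *Oliver₆*, which carry a different index — the pronoun is free locally, so Principle B holds.
*Marcus₁* is an R-expression; *him₁* does not c-command it, and no other NP shares its index, so Principle C is satisfied.
All principles are respected.

grammatical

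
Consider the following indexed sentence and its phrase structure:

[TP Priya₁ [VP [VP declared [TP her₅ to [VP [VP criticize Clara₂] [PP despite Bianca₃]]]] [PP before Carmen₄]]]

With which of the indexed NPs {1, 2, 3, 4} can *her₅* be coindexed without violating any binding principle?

*her* is a pronoun, so Principle B applies: it must be free in its binding domain.
Binding domain of *her₅*: the matrix TP, whose subject is Priya₁.
*Priya₁* c-commands the pronoun within its binding domain → coindexation would violate Principle B.
*Clara₂*: the pronoun c-commands this R-expression → coindexation would violate Principle C on *Clara₂*.
*Bianca₃*: the pronoun c-commands this R-expression → coindexation would violate Principle C on *Bianca₃*.
*Carmen₄* and the pronoun do not c-command one another → neither Principle B nor Principle C is at stake; coindexation permitted.

{4}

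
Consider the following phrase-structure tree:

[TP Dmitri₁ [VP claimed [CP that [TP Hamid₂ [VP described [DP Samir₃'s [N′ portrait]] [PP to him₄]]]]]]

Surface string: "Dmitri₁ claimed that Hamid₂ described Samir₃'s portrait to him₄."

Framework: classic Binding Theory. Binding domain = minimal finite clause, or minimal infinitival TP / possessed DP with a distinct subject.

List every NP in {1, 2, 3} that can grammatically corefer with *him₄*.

*him* is a pronoun, so Principle B applies: it must be free in its binding domain.
Binding domain of *him₄*: the embedded TP, whose subject is Hamid₂.
*Dmitri₁* c-commands the pronoun but from outside its binding domain, and is not c-commanded by it → coindexation permitted.
*Hamid₂* c-commands the pronoun within its binding domain → coindexation would violate Principle B.
*Samir₃* and the pronoun do not c-command one another → neither Principle B nor Principle C is at stake; coindexation permitted.

{1, 3}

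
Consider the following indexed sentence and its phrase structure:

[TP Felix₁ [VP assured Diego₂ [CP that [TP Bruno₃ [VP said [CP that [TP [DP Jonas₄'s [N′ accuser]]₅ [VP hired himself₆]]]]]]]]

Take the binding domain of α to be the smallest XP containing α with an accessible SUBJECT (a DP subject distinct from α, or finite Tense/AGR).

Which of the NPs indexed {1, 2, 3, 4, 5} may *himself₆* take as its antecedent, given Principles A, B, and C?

*himself* is an anaphor, so Principle A applies: it must be bound in its binding domain.
Binding domain of *himself₆*: the embedded TP, whose subject is [Jonas₄'s accuser]₅.
*Felix₁* c-commands the anaphor but is outside its binding domain → cannot satisfy Principle A.
*Diego₂* c-commands the anaphor but is outside its binding domain → cannot satisfy Principle A.
*Bruno₃* c-commands the anaphor but is outside its binding domain → cannot satisfy Principle A.
*Jonas₄* does not c-command the anaphor → cannot bind it.
*[Jonas₄'s accuser]₅* c-commands the anaphor within its binding domain → licit binder.

{5}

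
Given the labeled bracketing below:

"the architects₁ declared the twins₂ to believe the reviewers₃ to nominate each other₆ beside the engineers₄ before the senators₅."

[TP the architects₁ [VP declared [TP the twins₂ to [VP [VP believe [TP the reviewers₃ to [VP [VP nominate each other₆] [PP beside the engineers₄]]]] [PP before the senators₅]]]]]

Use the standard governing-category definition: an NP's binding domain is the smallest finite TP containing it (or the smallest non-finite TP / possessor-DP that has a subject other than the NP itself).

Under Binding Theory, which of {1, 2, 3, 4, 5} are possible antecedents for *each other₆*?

{3}

*each other* is an anaphor, so Principle A applies: it must be bound in its binding domain.
Binding domain of *each other₆*: the embedded TP, whose subject is the reviewers₃.
*the architects₁* c-commands the anaphor but is outside its binding domain → cannot satisfy Principle A.
*the twins₂* c-commands the anaphor but is outside its binding domain → cannot satisfy Principle A.
*the reviewers₃* c-commands the anaphor within its binding domain → licit binder.
*the engineers₄* does not c-command the anaphor → cannot bind it.
*the senators₅* does not c-command the anaphor → cannot bind it.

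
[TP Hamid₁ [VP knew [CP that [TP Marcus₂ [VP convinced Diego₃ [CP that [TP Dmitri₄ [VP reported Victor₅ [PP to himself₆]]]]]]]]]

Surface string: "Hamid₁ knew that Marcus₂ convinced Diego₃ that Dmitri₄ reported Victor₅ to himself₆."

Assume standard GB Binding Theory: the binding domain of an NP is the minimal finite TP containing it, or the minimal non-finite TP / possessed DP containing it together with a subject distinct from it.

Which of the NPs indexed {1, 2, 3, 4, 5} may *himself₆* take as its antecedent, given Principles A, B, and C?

{4, 5}

*himself* is an anaphor, so Principle A applies: it must be bound in its binding domain.
Binding domain of *himself₆*: the embedded TP, whose subject is Dmitri₄.
*Hamid₁* c-commands the anaphor but is outside its binding domain → cannot satisfy Principle A.
*Marcus₂* c-commands the anaphor but is outside its binding domain → cannot satisfy Principle A.
*Diego₃* c-commands the anaphor but is outside its binding domain → cannot satisfy Principle A.
*Dmitri₄* c-commands the anaphor within its binding domain → licit binder.
*Victor₅* c-commands the anaphor within its binding domain → licit binder.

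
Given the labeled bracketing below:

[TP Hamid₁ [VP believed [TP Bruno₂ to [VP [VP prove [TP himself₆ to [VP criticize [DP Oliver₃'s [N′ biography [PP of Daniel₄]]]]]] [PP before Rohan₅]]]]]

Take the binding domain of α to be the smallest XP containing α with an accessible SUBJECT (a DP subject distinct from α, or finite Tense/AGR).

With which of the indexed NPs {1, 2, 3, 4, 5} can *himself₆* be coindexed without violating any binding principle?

*himself* is an anaphor, so Principle A applies: it must be bound in its binding domain.
Binding domain of *himself₆*: the embedded TP, whose subject is Bruno₂.
*Hamid₁* c-commands the anaphor but is outside its binding domain → cannot satisfy Principle A.
*Bruno₂* c-commands the anaphor within its binding domain → licit binder.
*Oliver₃* does not c-command the anaphor → cannot bind it.
*Daniel₄* does not c-command the anaphor → cannot bind it.
*Rohan₅* does not c-command the anaphor → cannot bind it.

{2}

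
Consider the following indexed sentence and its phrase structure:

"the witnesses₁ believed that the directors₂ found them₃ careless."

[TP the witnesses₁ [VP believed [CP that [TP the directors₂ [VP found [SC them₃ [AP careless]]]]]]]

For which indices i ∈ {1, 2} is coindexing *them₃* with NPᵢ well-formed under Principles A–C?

*them* is a pronoun, so Principle B applies: it must be free in its binding domain.
Binding domain of *them₃*: the embedded TP, whose subject is the directors₂.
*the witnesses₁* c-commands the pronoun but from outside its binding domain, and is not c-commanded by it → coindexation permitted.
*the directors₂* c-commands the pronoun within its binding domain → coindexation would violate Principle B.

{1}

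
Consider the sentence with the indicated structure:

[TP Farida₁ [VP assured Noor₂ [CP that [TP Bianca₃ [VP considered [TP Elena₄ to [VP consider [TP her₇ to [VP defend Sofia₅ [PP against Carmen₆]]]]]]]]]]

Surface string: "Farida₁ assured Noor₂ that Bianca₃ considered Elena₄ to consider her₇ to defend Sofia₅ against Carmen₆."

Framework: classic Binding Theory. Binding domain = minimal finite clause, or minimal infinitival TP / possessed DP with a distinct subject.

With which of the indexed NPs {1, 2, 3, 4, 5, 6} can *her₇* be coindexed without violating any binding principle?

{1, 2, 3}

*her* is a pronoun, so Principle B applies: it must be free in its binding domain.
Binding domain of *her₇*: the embedded TP, whose subject is Elena₄.
*Farida₁* c-commands the pronoun but from outside its binding domain, and is not c-commanded by it → coindexation permitted.
*Noor₂* c-commands the pronoun but from outside its binding domain, and is not c-commanded by it → coindexation permitted.
*Bianca₃* c-commands the pronoun but from outside its binding domain, and is not c-commanded by it → coindexation permitted.
*Elena₄* c-commands the pronoun within its binding domain → coindexation would violate Principle B.
*Sofia₅*: the pronoun c-commands this R-expression → coindexation would violate Principle C on *Sofia₅*.
*Carmen₆*: the pronoun c-commands this R-expression → coindexation would violate Principle C on *Carmen₆*.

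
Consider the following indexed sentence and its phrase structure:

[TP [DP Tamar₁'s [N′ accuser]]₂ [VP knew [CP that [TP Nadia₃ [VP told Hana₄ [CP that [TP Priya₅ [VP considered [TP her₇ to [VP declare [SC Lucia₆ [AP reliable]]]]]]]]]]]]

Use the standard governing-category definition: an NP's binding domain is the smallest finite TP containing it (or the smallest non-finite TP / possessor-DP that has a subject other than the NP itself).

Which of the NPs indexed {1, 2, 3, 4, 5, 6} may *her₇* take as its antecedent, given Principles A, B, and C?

{1, 2, 3, 4}

*her* is a pronoun, so Principle B applies: it must be free in its binding domain.
Binding domain of *her₇*: the embedded TP, whose subject is Priya₅.
*Tamar₁* and the pronoun do not c-command one another → neither Principle B nor Principle C is at stake; coindexation permitted.
*[Tamar₁'s accuser]₂* c-commands the pronoun but from outside its binding domain, and is not c-commanded by it → coindexation permitted.
*Nadia₃* c-commands the pronoun but from outside its binding domain, and is not c-commanded by it → coindexation permitted.
*Hana₄* c-commands the pronoun but from outside its binding domain, and is not c-commanded by it → coindexation permitted.
*Priya₅* c-commands the pronoun within its binding domain → coindexation would violate Principle B.
*Lucia₆*: the pronoun c-commands this R-expression → coindexation would violate Principle C on *Lucia₆*.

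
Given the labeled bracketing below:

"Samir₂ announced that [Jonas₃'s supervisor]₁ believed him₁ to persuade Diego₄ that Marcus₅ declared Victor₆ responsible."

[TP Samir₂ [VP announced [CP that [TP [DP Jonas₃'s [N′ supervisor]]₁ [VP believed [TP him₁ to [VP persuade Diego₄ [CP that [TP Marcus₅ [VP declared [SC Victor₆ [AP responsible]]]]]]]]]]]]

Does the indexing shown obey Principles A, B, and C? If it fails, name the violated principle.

The two coindexed NPs are *[Jonas₃'s supervisor]₁* and *him₁*.
*him₁* is a pronoun. Its binding domain is the embedded TP, whose subject is [Jonas₃'s supervisor]₁.
*[Jonas₃'s supervisor]₁* c-commands it within that domain and carries the same index.
The pronoun is locally bound → Principle B violation.

Principle B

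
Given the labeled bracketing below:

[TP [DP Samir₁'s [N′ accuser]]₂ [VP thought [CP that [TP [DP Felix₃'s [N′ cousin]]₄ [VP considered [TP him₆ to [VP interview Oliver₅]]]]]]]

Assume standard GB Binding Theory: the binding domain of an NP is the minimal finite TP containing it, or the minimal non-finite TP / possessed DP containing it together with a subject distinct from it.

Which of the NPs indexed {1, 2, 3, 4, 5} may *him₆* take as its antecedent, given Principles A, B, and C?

{1, 2, 3}

*him* is a pronoun, so Principle B applies: it must be free in its binding domain.
Binding domain of *him₆*: the embedded TP, whose subject is [Felix₃'s cousin]₄.
*Samir₁* and the pronoun do not c-command one another → neither Principle B nor Principle C is at stake; coindexation permitted.
*[Samir₁'s accuser]₂* c-commands the pronoun but from outside its binding domain, and is not c-commanded by it → coindexation permitted.
*Felix₃* and the pronoun do not c-command one another → neither Principle B nor Principle C is at stake; coindexation permitted.
*[Felix₃'s cousin]₄* c-commands the pronoun within its binding domain → coindexation would violate Principle B.
*Oliver₅*: the pronoun c-commands this R-expression → coindexation would violate Principle C on *Oliver₅*.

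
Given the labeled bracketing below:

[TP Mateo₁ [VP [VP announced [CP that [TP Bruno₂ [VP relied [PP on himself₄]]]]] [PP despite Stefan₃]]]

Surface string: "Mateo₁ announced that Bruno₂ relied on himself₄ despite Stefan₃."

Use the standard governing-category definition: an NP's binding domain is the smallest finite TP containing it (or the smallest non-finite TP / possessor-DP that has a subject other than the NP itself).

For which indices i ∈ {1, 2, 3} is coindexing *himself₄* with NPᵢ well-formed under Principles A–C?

{2}

*himself* is an anaphor, so Principle A applies: it must be bound in its binding domain.
Binding domain of *himself₄*: the embedded TP, whose subject is Bruno₂.
*Mateo₁* c-commands the anaphor but is outside its binding domain → cannot satisfy Principle A.
*Bruno₂* c-commands the anaphor within its binding domain → licit binder.
*Stefan₃* does not c-command the anaphor → cannot bind it.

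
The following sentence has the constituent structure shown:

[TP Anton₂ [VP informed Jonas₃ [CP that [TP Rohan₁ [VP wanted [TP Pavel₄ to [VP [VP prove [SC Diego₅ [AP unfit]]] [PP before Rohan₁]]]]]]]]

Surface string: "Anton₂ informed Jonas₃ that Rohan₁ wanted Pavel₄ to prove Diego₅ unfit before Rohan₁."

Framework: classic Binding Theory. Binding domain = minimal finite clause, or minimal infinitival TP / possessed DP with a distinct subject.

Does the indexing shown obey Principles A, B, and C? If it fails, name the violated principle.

Principle C

The two coindexed NPs are *Rohan₁* (the higher occurrence) and *Rohan₁* (the lower occurrence).
*Rohan₁* (the lower occurrence) is an R-expression. Principle C requires it to be free everywhere.
*Rohan₁* (the higher occurrence) c-commands it and carries the same index.
The R-expression is bound → Principle C violation.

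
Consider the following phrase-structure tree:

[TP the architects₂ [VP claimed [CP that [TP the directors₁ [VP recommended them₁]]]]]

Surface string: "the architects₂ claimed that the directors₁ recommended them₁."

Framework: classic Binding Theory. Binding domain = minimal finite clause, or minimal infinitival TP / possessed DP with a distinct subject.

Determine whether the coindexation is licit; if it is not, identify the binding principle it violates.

The two coindexed NPs are *the directors₁* and *them₁*.
*them₁* is a pronoun. Its binding domain is the embedded TP, whose subject is the directors₁.
*the directors₁* c-commands it within that domain and carries the same index.
The pronoun is locally bound → Principle B violation.

Principle B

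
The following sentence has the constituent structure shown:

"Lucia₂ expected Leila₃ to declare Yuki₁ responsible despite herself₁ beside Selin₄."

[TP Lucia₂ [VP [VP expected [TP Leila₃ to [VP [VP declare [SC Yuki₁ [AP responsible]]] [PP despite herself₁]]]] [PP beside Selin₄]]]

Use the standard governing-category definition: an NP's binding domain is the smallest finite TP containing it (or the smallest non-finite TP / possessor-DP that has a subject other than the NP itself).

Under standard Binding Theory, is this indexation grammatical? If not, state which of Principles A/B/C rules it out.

The two coindexed NPs are *Yuki₁* and *herself₁*.
*herself₁* is an anaphor. Principle A requires it to be bound within its binding domain — the embedded TP, whose subject is Leila₃.
Within that domain it is c-commanded by *Leila₃*, which does not share its index.
*Yuki₁* does not c-command the anaphor at all.
The anaphor is unbound in its domain → Principle A violation.

Principle A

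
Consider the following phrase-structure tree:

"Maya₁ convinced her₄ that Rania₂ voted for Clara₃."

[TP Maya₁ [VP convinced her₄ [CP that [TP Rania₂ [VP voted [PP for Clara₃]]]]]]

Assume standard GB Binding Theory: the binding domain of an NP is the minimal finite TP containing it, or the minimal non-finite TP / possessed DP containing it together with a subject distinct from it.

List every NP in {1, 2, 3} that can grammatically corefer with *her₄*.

none

*her* is a pronoun, so Principle B applies: it must be free in its binding domain.
Binding domain of *her₄*: the matrix TP, whose subject is Maya₁.
*Maya₁* c-commands the pronoun within its binding domain → coindexation would violate Principle B.
*Rania₂*: the pronoun c-commands this R-expression → coindexation would violate Principle C on *Rania₂*.
*Clara₃*: the pronoun c-commands this R-expression → coindexation would violate Principle C on *Clara₃*.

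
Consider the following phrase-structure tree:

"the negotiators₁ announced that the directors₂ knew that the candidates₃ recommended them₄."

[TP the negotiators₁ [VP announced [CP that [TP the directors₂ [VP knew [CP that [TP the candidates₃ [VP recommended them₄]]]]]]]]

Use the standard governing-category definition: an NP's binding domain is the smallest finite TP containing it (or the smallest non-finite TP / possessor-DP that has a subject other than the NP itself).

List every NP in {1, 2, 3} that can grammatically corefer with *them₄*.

{1, 2}

*them* is a pronoun, so Principle B applies: it must be free in its binding domain.
Binding domain of *them₄*: the embedded TP, whose subject is the candidates₃.
*the negotiators₁* c-commands the pronoun but from outside its binding domain, and is not c-commanded by it → coindexation permitted.
*the directors₂* c-commands the pronoun but from outside its binding domain, and is not c-commanded by it → coindexation permitted.
*the candidates₃* c-commands the pronoun within its binding domain → coindexation would violate Principle B.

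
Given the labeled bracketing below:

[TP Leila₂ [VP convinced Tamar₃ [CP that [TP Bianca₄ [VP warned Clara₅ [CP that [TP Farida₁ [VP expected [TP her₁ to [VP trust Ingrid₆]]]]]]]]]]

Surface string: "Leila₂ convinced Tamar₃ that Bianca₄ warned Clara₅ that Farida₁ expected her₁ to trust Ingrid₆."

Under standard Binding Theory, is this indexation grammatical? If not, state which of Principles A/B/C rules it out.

The two coindexed NPs are *Farida₁* and *her₁*.
*her₁* is a pronoun. Its binding domain is the embedded TP, whose subject is Farida₁.
*Farida₁* c-commands it within that domain and carries the same index.
The pronoun is locally bound → Principle B violation.

Principle B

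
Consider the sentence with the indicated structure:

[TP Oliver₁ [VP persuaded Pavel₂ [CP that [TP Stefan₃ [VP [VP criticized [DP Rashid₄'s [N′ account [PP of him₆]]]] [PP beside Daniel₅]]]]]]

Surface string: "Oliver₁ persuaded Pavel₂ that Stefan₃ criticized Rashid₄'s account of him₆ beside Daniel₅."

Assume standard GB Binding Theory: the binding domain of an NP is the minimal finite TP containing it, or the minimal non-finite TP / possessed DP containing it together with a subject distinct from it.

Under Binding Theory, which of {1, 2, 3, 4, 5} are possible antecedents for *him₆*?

{1, 2, 3, 5}

*him* is a pronoun, so Principle B applies: it must be free in its binding domain.
Binding domain of *him₆*: the possessed DP, whose subject is Rashid₄.
*Oliver₁* c-commands the pronoun but from outside its binding domain, and is not c-commanded by it → coindexation permitted.
*Pavel₂* c-commands the pronoun but from outside its binding domain, and is not c-commanded by it → coindexation permitted.
*Stefan₃* c-commands the pronoun but from outside its binding domain, and is not c-commanded by it → coindexation permitted.
*Rashid₄* c-commands the pronoun within its binding domain → coindexation would violate Principle B.
*Daniel₅* and the pronoun do not c-command one another → neither Principle B nor Principle C is at stake; coindexation permitted.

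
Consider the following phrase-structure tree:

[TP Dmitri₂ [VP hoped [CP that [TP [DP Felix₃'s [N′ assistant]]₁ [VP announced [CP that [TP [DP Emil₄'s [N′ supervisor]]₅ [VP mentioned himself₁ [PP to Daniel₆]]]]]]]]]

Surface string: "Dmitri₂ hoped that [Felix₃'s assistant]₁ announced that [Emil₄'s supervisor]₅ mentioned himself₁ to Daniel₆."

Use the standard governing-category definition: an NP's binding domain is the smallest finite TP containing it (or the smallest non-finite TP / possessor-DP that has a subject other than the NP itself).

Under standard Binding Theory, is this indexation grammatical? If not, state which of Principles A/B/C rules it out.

Principle A

The two coindexed NPs are *[Felix₃'s assistant]₁* and *himself₁*.
*himself₁* is an anaphor. Principle A requires it to be bound within its binding domain — the embedded TP, whose subject is [Emil₄'s supervisor]₅.
Within that domain it is c-commanded by *[Emil₄'s supervisor]₅*, which does not share its index.
*[Felix₃'s assistant]₁* does c-command the anaphor, but from outside its binding domain.
The anaphor is unbound in its domain → Principle A violation.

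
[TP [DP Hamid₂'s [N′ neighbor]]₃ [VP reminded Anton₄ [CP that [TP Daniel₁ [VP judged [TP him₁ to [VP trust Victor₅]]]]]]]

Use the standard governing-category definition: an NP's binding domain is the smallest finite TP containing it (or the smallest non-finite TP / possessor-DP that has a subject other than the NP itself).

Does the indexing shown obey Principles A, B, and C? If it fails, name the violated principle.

The two coindexed NPs are *Daniel₁* and *him₁*.
*him₁* is a pronoun. Its binding domain is the embedded TP, whose subject is Daniel₁.
*Daniel₁* c-commands it within that domain and carries the same index.
The pronoun is locally bound → Principle B violation.

Principle B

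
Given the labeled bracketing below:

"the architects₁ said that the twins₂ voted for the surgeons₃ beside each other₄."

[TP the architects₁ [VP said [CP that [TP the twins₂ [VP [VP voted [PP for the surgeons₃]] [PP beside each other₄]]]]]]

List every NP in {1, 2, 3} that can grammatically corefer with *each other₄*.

{2}

*each other* is an anaphor, so Principle A applies: it must be bound in its binding domain.
Binding domain of *each other₄*: the embedded TP, whose subject is the twins₂.
*the architects₁* c-commands the anaphor but is outside its binding domain → cannot satisfy Principle A.
*the twins₂* c-commands the anaphor within its binding domain → licit binder.
*the surgeons₃* does not c-command the anaphor → cannot bind it.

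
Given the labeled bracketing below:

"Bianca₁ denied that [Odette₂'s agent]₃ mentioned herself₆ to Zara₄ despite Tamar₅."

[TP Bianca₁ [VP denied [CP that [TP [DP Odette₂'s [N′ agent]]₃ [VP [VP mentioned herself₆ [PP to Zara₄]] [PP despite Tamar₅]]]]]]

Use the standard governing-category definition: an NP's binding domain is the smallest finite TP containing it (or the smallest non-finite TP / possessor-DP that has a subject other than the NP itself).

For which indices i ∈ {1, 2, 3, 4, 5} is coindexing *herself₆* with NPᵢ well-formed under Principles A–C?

{3}

*herself* is an anaphor, so Principle A applies: it must be bound in its binding domain.
Binding domain of *herself₆*: the embedded TP, whose subject is [Odette₂'s agent]₃.
*Bianca₁* c-commands the anaphor but is outside its binding domain → cannot satisfy Principle A.
*Odette₂* does not c-command the anaphor → cannot bind it.
*[Odette₂'s agent]₃* c-commands the anaphor within its binding domain → licit binder.
*Zara₄* does not c-command the anaphor → cannot bind it.
*Tamar₅* does not c-command the anaphor → cannot bind it.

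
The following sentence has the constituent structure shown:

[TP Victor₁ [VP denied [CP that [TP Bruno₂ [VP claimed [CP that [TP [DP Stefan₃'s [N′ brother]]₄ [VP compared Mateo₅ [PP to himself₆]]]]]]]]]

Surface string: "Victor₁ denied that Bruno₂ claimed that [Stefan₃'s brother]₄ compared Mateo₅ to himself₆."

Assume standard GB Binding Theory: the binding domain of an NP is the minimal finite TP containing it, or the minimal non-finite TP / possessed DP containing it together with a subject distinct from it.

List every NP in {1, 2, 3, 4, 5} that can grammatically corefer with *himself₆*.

*himself* is an anaphor, so Principle A applies: it must be bound in its binding domain.
Binding domain of *himself₆*: the embedded TP, whose subject is [Stefan₃'s brother]₄.
*Victor₁* c-commands the anaphor but is outside its binding domain → cannot satisfy Principle A.
*Bruno₂* c-commands the anaphor but is outside its binding domain → cannot satisfy Principle A.
*Stefan₃* does not c-command the anaphor → cannot bind it.
*[Stefan₃'s brother]₄* c-commands the anaphor within its binding domain → licit binder.
*Mateo₅* c-commands the anaphor within its binding domain → licit binder.

{4, 5}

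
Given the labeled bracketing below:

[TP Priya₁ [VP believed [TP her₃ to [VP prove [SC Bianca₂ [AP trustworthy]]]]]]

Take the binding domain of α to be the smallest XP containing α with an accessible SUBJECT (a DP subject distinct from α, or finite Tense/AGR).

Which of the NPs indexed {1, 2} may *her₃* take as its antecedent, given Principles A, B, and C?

*her* is a pronoun, so Principle B applies: it must be free in its binding domain.
Binding domain of *her₃*: the matrix TP, whose subject is Priya₁.
*Priya₁* c-commands the pronoun within its binding domain → coindexation would violate Principle B.
*Bianca₂*: the pronoun c-commands this R-expression → coindexation would violate Principle C on *Bianca₂*.

none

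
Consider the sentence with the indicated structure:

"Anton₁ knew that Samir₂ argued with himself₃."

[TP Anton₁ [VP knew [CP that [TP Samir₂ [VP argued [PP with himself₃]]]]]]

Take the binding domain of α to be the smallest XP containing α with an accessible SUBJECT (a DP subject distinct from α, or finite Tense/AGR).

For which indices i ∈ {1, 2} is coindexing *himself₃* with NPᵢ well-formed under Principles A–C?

{2}

*himself* is an anaphor, so Principle A applies: it must be bound in its binding domain.
Binding domain of *himself₃*: the embedded TP, whose subject is Samir₂.
*Anton₁* c-commands the anaphor but is outside its binding domain → cannot satisfy Principle A.
*Samir₂* c-commands the anaphor within its binding domain → licit binder.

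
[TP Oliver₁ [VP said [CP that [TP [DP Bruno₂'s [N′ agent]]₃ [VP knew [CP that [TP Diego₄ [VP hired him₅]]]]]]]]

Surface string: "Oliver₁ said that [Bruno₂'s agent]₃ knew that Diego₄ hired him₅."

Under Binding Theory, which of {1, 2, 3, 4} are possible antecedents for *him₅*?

*him* is a pronoun, so Principle B applies: it must be free in its binding domain.
Binding domain of *him₅*: the embedded TP, whose subject is Diego₄.
*Oliver₁* c-commands the pronoun but from outside its binding domain, and is not c-commanded by it → coindexation permitted.
*Bruno₂* and the pronoun do not c-command one another → neither Principle B nor Principle C is at stake; coindexation permitted.
*[Bruno₂'s agent]₃* c-commands the pronoun but from outside its binding domain, and is not c-commanded by it → coindexation permitted.
*Diego₄* c-commands the pronoun within its binding domain → coindexation would violate Principle B.

{1, 2, 3}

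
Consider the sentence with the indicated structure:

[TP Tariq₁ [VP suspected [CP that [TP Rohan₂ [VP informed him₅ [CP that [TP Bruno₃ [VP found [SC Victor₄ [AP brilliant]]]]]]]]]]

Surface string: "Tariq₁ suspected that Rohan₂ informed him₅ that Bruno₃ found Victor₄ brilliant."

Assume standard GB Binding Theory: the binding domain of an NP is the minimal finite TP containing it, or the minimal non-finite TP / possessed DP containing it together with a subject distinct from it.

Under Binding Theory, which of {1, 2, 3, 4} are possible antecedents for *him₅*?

*him* is a pronoun, so Principle B applies: it must be free in its binding domain.
Binding domain of *him₅*: the embedded TP, whose subject is Rohan₂.
*Tariq₁* c-commands the pronoun but from outside its binding domain, and is not c-commanded by it → coindexation permitted.
*Rohan₂* c-commands the pronoun within its binding domain → coindexation would violate Principle B.
*Bruno₃*: the pronoun c-commands this R-expression → coindexation would violate Principle C on *Bruno₃*.
*Victor₄*: the pronoun c-commands this R-expression → coindexation would violate Principle C on *Victor₄*.

{1}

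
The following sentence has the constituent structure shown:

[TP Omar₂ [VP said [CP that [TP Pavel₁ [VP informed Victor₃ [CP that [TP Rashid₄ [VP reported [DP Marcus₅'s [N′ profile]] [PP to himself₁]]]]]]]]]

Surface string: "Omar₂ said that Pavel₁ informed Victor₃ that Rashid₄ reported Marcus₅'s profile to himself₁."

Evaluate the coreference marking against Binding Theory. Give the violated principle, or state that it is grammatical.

Principle A

The two coindexed NPs are *Pavel₁* and *himself₁*.
*himself₁* is an anaphor. Principle A requires it to be bound within its binding domain — the embedded TP, whose subject is Rashid₄.
Within that domain it is c-commanded by *Rashid₄*, which does not share its index.
*Pavel₁* does c-command the anaphor, but from outside its binding domain.
The anaphor is unbound in its domain → Principle A violation.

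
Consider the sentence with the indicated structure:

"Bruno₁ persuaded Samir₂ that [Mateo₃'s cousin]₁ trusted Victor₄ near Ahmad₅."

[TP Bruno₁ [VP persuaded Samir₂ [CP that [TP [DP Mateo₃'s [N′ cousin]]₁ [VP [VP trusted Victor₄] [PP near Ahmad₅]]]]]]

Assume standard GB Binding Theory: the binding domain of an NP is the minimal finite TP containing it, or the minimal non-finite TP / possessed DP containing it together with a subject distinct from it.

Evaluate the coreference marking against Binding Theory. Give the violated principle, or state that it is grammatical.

Principle C

The two coindexed NPs are *[Mateo₃'s cousin]₁* and *Bruno₁*.
*[Mateo₃'s cousin]₁* is an R-expression. Principle C requires it to be free everywhere.
*Bruno₁* c-commands it and carries the same index.
The R-expression is bound → Principle C violation.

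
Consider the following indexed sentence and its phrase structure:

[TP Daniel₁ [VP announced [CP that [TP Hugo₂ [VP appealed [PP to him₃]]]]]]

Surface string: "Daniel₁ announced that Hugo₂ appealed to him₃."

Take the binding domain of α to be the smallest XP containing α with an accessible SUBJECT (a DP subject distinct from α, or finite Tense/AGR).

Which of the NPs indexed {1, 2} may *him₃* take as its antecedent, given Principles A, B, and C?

*him* is a pronoun, so Principle B applies: it must be free in its binding domain.
Binding domain of *him₃*: the embedded TP, whose subject is Hugo₂.
*Daniel₁* c-commands the pronoun but from outside its binding domain, and is not c-commanded by it → coindexation permitted.
*Hugo₂* c-commands the pronoun within its binding domain → coindexation would violate Principle B.

{1}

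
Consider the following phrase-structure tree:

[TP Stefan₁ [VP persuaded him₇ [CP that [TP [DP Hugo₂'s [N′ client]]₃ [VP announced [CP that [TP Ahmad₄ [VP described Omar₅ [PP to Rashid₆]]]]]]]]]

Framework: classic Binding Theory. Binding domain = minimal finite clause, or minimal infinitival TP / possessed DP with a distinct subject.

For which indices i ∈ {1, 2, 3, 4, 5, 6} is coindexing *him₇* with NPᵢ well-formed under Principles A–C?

*him* is a pronoun, so Principle B applies: it must be free in its binding domain.
Binding domain of *him₇*: the matrix TP, whose subject is Stefan₁.
*Stefan₁* c-commands the pronoun within its binding domain → coindexation would violate Principle B.
*Hugo₂*: the pronoun c-commands this R-expression → coindexation would violate Principle C on *Hugo₂*.
*[Hugo₂'s client]₃*: the pronoun c-commands this R-expression → coindexation would violate Principle C on *[Hugo₂'s client]₃*.
*Ahmad₄*: the pronoun c-commands this R-expression → coindexation would violate Principle C on *Ahmad₄*.
*Omar₅*: the pronoun c-commands this R-expression → coindexation would violate Principle C on *Omar₅*.
*Rashid₆*: the pronoun c-commands this R-expression → coindexation would violate Principle C on *Rashid₆*.

none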